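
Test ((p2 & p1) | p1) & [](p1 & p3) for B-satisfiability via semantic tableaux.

Satisfiable

1. ((p2 & p1) | p1) & [](p1 & p3), u
2. (p2 & p1) | p1, u
3. [](p1 & p3), u
4. p1 & p3, u
5. p1, u
6. p3, u
Accessibility: uRu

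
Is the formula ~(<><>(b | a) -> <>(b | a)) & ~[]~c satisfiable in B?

Satisfiable (open branch found)

1. ~(<><>(b | a) -> <>(b | a)) & ~[]~c, 0
2. ~(<><>(b | a) -> <>(b | a)), 0
3. ~[]~c, 0
4. <><>(b | a), 0
5. ~<>(b | a), 0
6. ~(b | a), 0
7. ~b, 0
8. ~a, 0
9. c, 1
10. ~(b | a), 1
11. ~b, 1
12. ~a, 1
13. <>(b | a), 2
14. ~(b | a), 2
15. ~b, 2
16. ~a, 2
17. b | a, 3
18. a, 3
Accessibility: 0R0, 0R1, 0R2, 1R0, 1R1, 2R0, 2R2, 2R3, 3R2, 3R3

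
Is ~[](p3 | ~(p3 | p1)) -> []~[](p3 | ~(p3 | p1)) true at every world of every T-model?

Tableau for the negation ~(~[](p3 | ~(p3 | p1)) -> []~[](p3 | ~(p3 | p1))):
1. ~(~[](p3 | ~(p3 | p1)) -> []~[](p3 | ~(p3 | p1))), u
2. ~[](p3 | ~(p3 | p1)), u
3. ~[]~[](p3 | ~(p3 | p1)), u
4. ~(p3 | ~(p3 | p1)), v
5. ~p3, v
6. p3 | p1, v
7. p1, v
8. [](p3 | ~(p3 | p1)), w
9. p3 | ~(p3 | p1), w
10. ~(p3 | p1), w
11. ~p3, w
12. ~p1, w
Accessibility: uRu, uRv, uRw, vRv, wRw
The negation has an open branch (countermodel exists).

Invalid (countermodel exists)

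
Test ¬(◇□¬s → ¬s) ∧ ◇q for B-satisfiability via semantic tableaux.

1. ¬(◇□¬s → ¬s) ∧ ◇q, w0
2. ¬(◇□¬s → ¬s), w0
3. ◇q, w0
4. ◇□¬s, w0
5. s, w0
6. q, w1
7. □¬s, w2
8. ¬s, w0
Accessibility: w0Rw0, w0Rw1, w0Rw2, w1Rw0, w1Rw1, w2Rw0, w2Rw2
Branch closes: s and ¬s both at w0.
Every branch closes; the branch above is one of them.

Unsatisfiable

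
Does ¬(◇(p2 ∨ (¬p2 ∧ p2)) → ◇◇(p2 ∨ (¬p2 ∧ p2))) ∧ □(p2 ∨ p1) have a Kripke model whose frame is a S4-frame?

No, unsatisfiable

1. ¬(◇(p2 ∨ (¬p2 ∧ p2)) → ◇◇(p2 ∨ (¬p2 ∧ p2))) ∧ □(p2 ∨ p1), u
2. ¬(◇(p2 ∨ (¬p2 ∧ p2)) → ◇◇(p2 ∨ (¬p2 ∧ p2))), u   [∧-rule on 1]
3. □(p2 ∨ p1), u   [∧-rule on 1]
4. ◇(p2 ∨ (¬p2 ∧ p2)), u   [¬→-rule on 2]
5. ¬◇◇(p2 ∨ (¬p2 ∧ p2)), u   [¬→-rule on 2]
6. p2 ∨ p1, u   [□-rule on 3 via uRu]
7. ¬◇(p2 ∨ (¬p2 ∧ p2)), u   [¬◇-rule on 5 via uRu]
8. ¬(p2 ∨ (¬p2 ∧ p2)), u   [¬◇-rule on 7 via uRu]
9. ¬p2, u   [¬∨-rule on 8]
10. ¬(¬p2 ∧ p2), u   [¬∨-rule on 8]
11. p1, u   [∨-rule on 6 (branches; this branch)]
12. p2 ∨ (¬p2 ∧ p2), v   [◇-rule on 4: fresh world v, uRv]
13. p2 ∨ p1, v   [□-rule on 3 via uRv]
14. ¬◇(p2 ∨ (¬p2 ∧ p2)), v   [¬◇-rule on 5 via uRv]
15. ¬(p2 ∨ (¬p2 ∧ p2)), v   [¬◇-rule on 7 via uRv]
16. ¬p2, v   [¬∨-rule on 15]
17. ¬(¬p2 ∧ p2), v   [¬∨-rule on 15]
18. ¬p2 ∧ p2, v   [∨-rule on 12 (branches; this branch)]
19. p2, v   [∧-rule on 18]
Accessibility: uRu, uRv, vRv
Branch closes: p2 and ¬p2 both at v.
All branches of the tableau close; one closing branch shown above.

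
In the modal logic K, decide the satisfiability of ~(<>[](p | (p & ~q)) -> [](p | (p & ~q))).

1. ~(<>[](p | (p & ~q)) -> [](p | (p & ~q))), w0
2. <>[](p | (p & ~q)), w0
3. ~[](p | (p & ~q)), w0
4. [](p | (p & ~q)), w1
5. ~(p | (p & ~q)), w2
6. ~p, w2
7. ~(p & ~q), w2
8. q, w2
Accessibility: w0Rw1, w0Rw2

Yes, satisfiable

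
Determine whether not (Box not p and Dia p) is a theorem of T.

Tableau for the negation Box not p and Dia p:
1. Box not p and Dia p, u
2. Box not p, u
3. Dia p, u
4. not p, u
5. p, v
6. not p, v
Accessibility: uRu, uRv, vRv
Branch closes: p and not p both at v.
All branches of the negation close; one closing branch shown above.

Valid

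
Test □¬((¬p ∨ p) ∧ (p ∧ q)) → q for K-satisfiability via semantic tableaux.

Satisfiable (open branch found)

1. □¬((¬p ∨ p) ∧ (p ∧ q)) → q, w0
2. q, w0   [→-rule on 1 (branches; this branch)]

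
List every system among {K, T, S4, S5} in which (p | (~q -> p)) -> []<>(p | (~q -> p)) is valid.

S5

S5-tableau for the negation ~((p | (~q -> p)) -> []<>(p | (~q -> p))):
1. ~((p | (~q -> p)) -> []<>(p | (~q -> p))), 0
2. p | (~q -> p), 0
3. ~[]<>(p | (~q -> p)), 0
4. ~q -> p, 0
5. q, 0
6. ~<>(p | (~q -> p)), 1
7. ~(p | (~q -> p)), 0
8. ~p, 0
9. ~(~q -> p), 0
10. ~q, 0
Accessibility: 0R0, 0R1, 1R0, 1R1
Branch closes: q and ~q both at 0.
Every branch closes (one shown): valid in S5.
S4-tableau for the negation ~((p | (~q -> p)) -> []<>(p | (~q -> p))):
1. ~((p | (~q -> p)) -> []<>(p | (~q -> p))), 0
2. p | (~q -> p), 0
3. ~[]<>(p | (~q -> p)), 0
4. ~q -> p, 0
5. p, 0
6. ~<>(p | (~q -> p)), 1
7. ~(p | (~q -> p)), 1
8. ~p, 1
9. ~(~q -> p), 1
10. ~q, 1
Accessibility: 0R0, 0R1, 1R1
Complete open branch: countermodel on an S4-frame, so not valid in S4, nor in K, T (the same frame is also a K-frame and a T-frame).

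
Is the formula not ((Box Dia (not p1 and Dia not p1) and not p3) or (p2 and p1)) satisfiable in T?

1. not ((Box Dia (not p1 and Dia not p1) and not p3) or (p2 and p1)), w0
2. not (Box Dia (not p1 and Dia not p1) and not p3), w0
3. not (p2 and p1), w0
4. p3, w0
5. not p1, w0
Accessibility: w0Rw0

Yes, satisfiable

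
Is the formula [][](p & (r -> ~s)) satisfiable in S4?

Yes, satisfiable

1. [][](p & (r -> ~s)), u
2. [](p & (r -> ~s)), u
3. p & (r -> ~s), u
4. p, u
5. r -> ~s, u
6. ~s, u
Accessibility: uRu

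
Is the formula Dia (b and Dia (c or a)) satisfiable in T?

1. Dia (b and Dia (c or a)), w0
2. b and Dia (c or a), w1   [Dia-rule on 1: fresh world w1, w0Rw1]
3. b, w1   [and-rule on 2]
4. Dia (c or a), w1   [and-rule on 2]
5. c or a, w2   [Dia-rule on 4: fresh world w2, w1Rw2]
6. a, w2   [or-rule on 5 (branches; this branch)]
Accessibility: w0Rw0, w0Rw1, w1Rw1, w1Rw2, w2Rw2

Satisfiable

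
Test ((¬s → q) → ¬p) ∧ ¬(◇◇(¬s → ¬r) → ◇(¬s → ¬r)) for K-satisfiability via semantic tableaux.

1. ((¬s → q) → ¬p) ∧ ¬(◇◇(¬s → ¬r) → ◇(¬s → ¬r)), 0
2. (¬s → q) → ¬p, 0   [∧-rule on 1]
3. ¬(◇◇(¬s → ¬r) → ◇(¬s → ¬r)), 0   [∧-rule on 1]
4. ◇◇(¬s → ¬r), 0   [¬→-rule on 3]
5. ¬◇(¬s → ¬r), 0   [¬→-rule on 3]
6. ¬p, 0   [→-rule on 2 (branches; this branch)]
7. ◇(¬s → ¬r), 1   [◇-rule on 4: fresh world 1, 0R1]
8. ¬(¬s → ¬r), 1   [¬◇-rule on 5 via 0R1]
9. ¬s, 1   [¬→-rule on 8]
10. r, 1   [¬→-rule on 8]
11. ¬s → ¬r, 2   [◇-rule on 7: fresh world 2, 1R2]
12. ¬r, 2   [→-rule on 11 (branches; this branch)]
Accessibility: 0R1, 1R2

Yes, satisfiable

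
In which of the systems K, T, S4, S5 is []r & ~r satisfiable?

K-tableau for the formula:
1. []r & ~r, w0
2. []r, w0
3. ~r, w0
Complete open branch: satisfiable in K.
T-tableau for the formula:
1. []r & ~r, w0
2. []r, w0
3. ~r, w0
4. r, w0
Accessibility: w0Rw0
Branch closes: r and ~r both at w0.
Every branch closes (one shown): unsatisfiable in T, hence also in S4, S5 (every S4/S5-frame is a T-frame).

K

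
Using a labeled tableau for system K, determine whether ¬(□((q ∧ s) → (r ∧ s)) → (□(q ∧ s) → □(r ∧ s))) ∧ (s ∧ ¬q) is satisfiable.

1. ¬(□((q ∧ s) → (r ∧ s)) → (□(q ∧ s) → □(r ∧ s))) ∧ (s ∧ ¬q), 0
2. ¬(□((q ∧ s) → (r ∧ s)) → (□(q ∧ s) → □(r ∧ s))), 0
3. s ∧ ¬q, 0
4. □((q ∧ s) → (r ∧ s)), 0
5. ¬(□(q ∧ s) → □(r ∧ s)), 0
6. s, 0
7. ¬q, 0
8. □(q ∧ s), 0
9. ¬□(r ∧ s), 0
10. ¬(r ∧ s), 1
11. (q ∧ s) → (r ∧ s), 1
12. q ∧ s, 1
13. q, 1
14. s, 1
15. ¬r, 1
16. r ∧ s, 1
17. r, 1
Accessibility: 0R1
Branch closes: r and ¬r both at 1.
(One branch shown.) All branches close.

Unsatisfiable (every branch closes)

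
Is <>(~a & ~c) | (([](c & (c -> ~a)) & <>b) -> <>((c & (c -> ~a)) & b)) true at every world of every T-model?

Tableau for the negation ~(<>(~a & ~c) | (([](c & (c -> ~a)) & <>b) -> <>((c & (c -> ~a)) & b))):
1. ~(<>(~a & ~c) | (([](c & (c -> ~a)) & <>b) -> <>((c & (c -> ~a)) & b))), w0
2. ~<>(~a & ~c), w0
3. ~(([](c & (c -> ~a)) & <>b) -> <>((c & (c -> ~a)) & b)), w0
4. [](c & (c -> ~a)) & <>b, w0
5. ~<>((c & (c -> ~a)) & b), w0
6. [](c & (c -> ~a)), w0
7. <>b, w0
8. ~(~a & ~c), w0
9. ~((c & (c -> ~a)) & b), w0
10. c & (c -> ~a), w0
11. c, w0
12. c -> ~a, w0
13. ~b, w0
14. ~a, w0
15. b, w1
16. ~(~a & ~c), w1
17. ~((c & (c -> ~a)) & b), w1
18. c & (c -> ~a), w1
19. c, w1
20. c -> ~a, w1
21. ~(c & (c -> ~a)), w1
22. ~a, w1
23. ~(c -> ~a), w1
24. a, w1
Accessibility: w0Rw0, w0Rw1, w1Rw1
Branch closes: a and ~a both at w1.
Every branch of the negation's tableau closes; the branch above is one of them.

Valid in T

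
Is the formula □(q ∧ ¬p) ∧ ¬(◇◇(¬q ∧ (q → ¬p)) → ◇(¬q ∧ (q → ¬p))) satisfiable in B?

1. □(q ∧ ¬p) ∧ ¬(◇◇(¬q ∧ (q → ¬p)) → ◇(¬q ∧ (q → ¬p))), u
2. □(q ∧ ¬p), u
3. ¬(◇◇(¬q ∧ (q → ¬p)) → ◇(¬q ∧ (q → ¬p))), u
4. ◇◇(¬q ∧ (q → ¬p)), u
5. ¬◇(¬q ∧ (q → ¬p)), u
6. q ∧ ¬p, u
7. q, u
8. ¬p, u
9. ¬(¬q ∧ (q → ¬p)), u
10. ◇(¬q ∧ (q → ¬p)), v
11. q ∧ ¬p, v
12. q, v
13. ¬p, v
14. ¬(¬q ∧ (q → ¬p)), v
15. ¬q ∧ (q → ¬p), w
16. ¬q, w
17. q → ¬p, w
18. ¬p, w
Accessibility: uRu, uRv, vRu, vRv, vRw, wRv, wRw

Satisfiable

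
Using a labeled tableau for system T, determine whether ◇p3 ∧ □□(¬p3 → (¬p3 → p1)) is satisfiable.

1. ◇p3 ∧ □□(¬p3 → (¬p3 → p1)), u
2. ◇p3, u   [∧-rule on 1]
3. □□(¬p3 → (¬p3 → p1)), u   [∧-rule on 1]
4. □(¬p3 → (¬p3 → p1)), u   [□-rule on 3 via uRu]
5. ¬p3 → (¬p3 → p1), u   [□-rule on 4 via uRu]
6. ¬p3 → p1, u   [→-rule on 5 (branches; this branch)]
7. p1, u   [→-rule on 6 (branches; this branch)]
8. p3, v   [◇-rule on 2: fresh world v, uRv]
9. □(¬p3 → (¬p3 → p1)), v   [□-rule on 3 via uRv]
10. ¬p3 → (¬p3 → p1), v   [□-rule on 4 via uRv]
11. ¬p3 → p1, v   [→-rule on 10 (branches; this branch)]
12. p1, v   [→-rule on 11 (branches; this branch)]
Accessibility: uRu, uRv, vRv

Yes, satisfiable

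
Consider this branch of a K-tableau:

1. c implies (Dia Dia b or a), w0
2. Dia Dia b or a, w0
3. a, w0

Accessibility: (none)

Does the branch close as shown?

Open

No world carries both an atom and its negation.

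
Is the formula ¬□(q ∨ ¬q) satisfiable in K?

No, unsatisfiable

1. ¬□(q ∨ ¬q), 0
2. ¬(q ∨ ¬q), 1
3. ¬q, 1
4. q, 1
Accessibility: 0R1
Branch closes: q and ¬q both at 1.
Every branch closes; the branch above is one of them.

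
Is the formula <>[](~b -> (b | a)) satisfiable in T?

Satisfiable (open branch found)

1. <>[](~b -> (b | a)), u
2. [](~b -> (b | a)), v   [<>-rule on 1: fresh world v, uRv]
3. ~b -> (b | a), v   [[]-rule on 2 via vRv]
4. b | a, v   [->-rule on 3 (branches; this branch)]
5. a, v   [|-rule on 4 (branches; this branch)]
Accessibility: uRu, uRv, vRv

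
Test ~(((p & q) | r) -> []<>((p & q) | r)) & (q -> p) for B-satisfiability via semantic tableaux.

1. ~(((p & q) | r) -> []<>((p & q) | r)) & (q -> p), u
2. ~(((p & q) | r) -> []<>((p & q) | r)), u
3. q -> p, u
4. (p & q) | r, u
5. ~[]<>((p & q) | r), u
6. p, u
7. p & q, u
8. q, u
9. ~<>((p & q) | r), v
10. ~((p & q) | r), u
11. ~(p & q), u
12. ~r, u
13. ~((p & q) | r), v
14. ~(p & q), v
15. ~r, v
16. ~q, u
Accessibility: uRu, uRv, vRu, vRv
Branch closes: q and ~q both at u.
(One branch shown.) All branches close.

Unsatisfiable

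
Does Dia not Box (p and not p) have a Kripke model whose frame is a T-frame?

1. Dia not Box (p and not p), u
2. not Box (p and not p), v   [Dia-rule on 1: fresh world v, uRv]
3. not (p and not p), w   [neg-Box-rule on 2: fresh world w, vRw]
4. p, w   [neg-and-rule on 3 (branches; this branch)]
Accessibility: uRu, uRv, vRv, vRw, wRw

Yes, satisfiable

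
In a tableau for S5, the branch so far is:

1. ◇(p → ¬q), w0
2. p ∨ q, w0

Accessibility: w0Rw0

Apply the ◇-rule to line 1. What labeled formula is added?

a fresh world w1 with w0Rw1, and p → ¬q at w1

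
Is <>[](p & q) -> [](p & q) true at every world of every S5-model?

Yes, valid

Tableau for the negation ~(<>[](p & q) -> [](p & q)):
1. ~(<>[](p & q) -> [](p & q)), u
2. <>[](p & q), u
3. ~[](p & q), u
4. [](p & q), v
5. p & q, u
6. p, u
7. q, u
8. p & q, v
9. p, v
10. q, v
11. ~(p & q), w
12. p & q, w
13. p, w
14. q, w
15. ~q, w
Accessibility: uRu, uRv, uRw, vRu, vRv, vRw, wRu, wRv, wRw
Branch closes: q and ~q both at w.
Every branch of the negation's tableau closes; the branch above is one of them.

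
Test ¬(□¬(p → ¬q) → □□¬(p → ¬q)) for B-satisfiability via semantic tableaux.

1. ¬(□¬(p → ¬q) → □□¬(p → ¬q)), w0
2. □¬(p → ¬q), w0
3. ¬□□¬(p → ¬q), w0
4. ¬(p → ¬q), w0
5. p, w0
6. q, w0
7. ¬□¬(p → ¬q), w1
8. ¬(p → ¬q), w1
9. p, w1
10. q, w1
11. p → ¬q, w2
12. ¬q, w2
Accessibility: w0Rw0, w0Rw1, w1Rw0, w1Rw1, w1Rw2, w2Rw1, w2Rw2

Satisfiable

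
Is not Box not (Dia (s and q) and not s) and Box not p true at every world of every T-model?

Tableau for the negation not (not Box not (Dia (s and q) and not s) and Box not p):
1. not (not Box not (Dia (s and q) and not s) and Box not p), 0
2. not Box not p, 0   [neg-and-rule on 1 (branches; this branch)]
3. p, 1   [neg-Box-rule on 2: fresh world 1, 0R1]
Accessibility: 0R0, 0R1, 1R1
The negation has an open branch (countermodel exists).

Invalid (countermodel exists)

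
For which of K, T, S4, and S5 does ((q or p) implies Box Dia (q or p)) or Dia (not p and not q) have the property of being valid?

T-tableau for the negation not (((q or p) implies Box Dia (q or p)) or Dia (not p and not q)):
1. not (((q or p) implies Box Dia (q or p)) or Dia (not p and not q)), u
2. not ((q or p) implies Box Dia (q or p)), u   [neg-or-rule on 1]
3. not Dia (not p and not q), u   [neg-or-rule on 1]
4. q or p, u   [neg-implies-rule on 2]
5. not Box Dia (q or p), u   [neg-implies-rule on 2]
6. not (not p and not q), u   [neg-Dia-rule on 3 via uRu]
7. p, u   [or-rule on 4 (branches; this branch)]
8. q, u   [neg-and-rule on 6 (branches; this branch)]
9. not Dia (q or p), v   [neg-Box-rule on 5: fresh world v, uRv]
10. not (not p and not q), v   [neg-Dia-rule on 3 via uRv]
11. not (q or p), v   [neg-Dia-rule on 9 via vRv]
12. not q, v   [neg-or-rule on 11]
13. not p, v   [neg-or-rule on 11]
14. q, v   [neg-and-rule on 10 (branches; this branch)]
Accessibility: uRu, uRv, vRv
Branch closes: q and not q both at v.
Every branch closes (one shown): valid in T, hence also in S4, S5 (every theorem of T is a theorem of S4 and S5).
K-tableau for the negation not (((q or p) implies Box Dia (q or p)) or Dia (not p and not q)):
1. not (((q or p) implies Box Dia (q or p)) or Dia (not p and not q)), u
2. not ((q or p) implies Box Dia (q or p)), u   [neg-or-rule on 1]
3. not Dia (not p and not q), u   [neg-or-rule on 1]
4. q or p, u   [neg-implies-rule on 2]
5. not Box Dia (q or p), u   [neg-implies-rule on 2]
6. p, u   [or-rule on 4 (branches; this branch)]
7. not Dia (q or p), v   [neg-Box-rule on 5: fresh world v, uRv]
8. not (not p and not q), v   [neg-Dia-rule on 3 via uRv]
9. q, v   [neg-and-rule on 8 (branches; this branch)]
Accessibility: uRv
Complete open branch: countermodel on a K-frame, so not valid in K.

T, S4, S5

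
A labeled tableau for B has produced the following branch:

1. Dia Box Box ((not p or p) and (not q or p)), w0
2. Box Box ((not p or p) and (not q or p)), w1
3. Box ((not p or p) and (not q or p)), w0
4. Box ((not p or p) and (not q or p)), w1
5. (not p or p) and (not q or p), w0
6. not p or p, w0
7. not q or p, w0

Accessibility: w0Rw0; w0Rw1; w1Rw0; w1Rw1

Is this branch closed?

No world carries both an atom and its negation.

No, open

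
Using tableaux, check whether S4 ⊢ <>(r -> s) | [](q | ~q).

Yes, valid

Tableau for the negation ~(<>(r -> s) | [](q | ~q)):
1. ~(<>(r -> s) | [](q | ~q)), w0
2. ~<>(r -> s), w0
3. ~[](q | ~q), w0
4. ~(r -> s), w0
5. r, w0
6. ~s, w0
7. ~(q | ~q), w1
8. ~q, w1
9. q, w1
Accessibility: w0Rw0, w0Rw1, w1Rw1
Branch closes: q and ~q both at w1.
Every branch of the negation's tableau closes; the branch above is one of them.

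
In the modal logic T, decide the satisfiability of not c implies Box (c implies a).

1. not c implies Box (c implies a), w0
2. Box (c implies a), w0   [implies-rule on 1 (branches; this branch)]
3. c implies a, w0   [Box-rule on 2 via w0Rw0]
4. a, w0   [implies-rule on 3 (branches; this branch)]
Accessibility: w0Rw0

Satisfiable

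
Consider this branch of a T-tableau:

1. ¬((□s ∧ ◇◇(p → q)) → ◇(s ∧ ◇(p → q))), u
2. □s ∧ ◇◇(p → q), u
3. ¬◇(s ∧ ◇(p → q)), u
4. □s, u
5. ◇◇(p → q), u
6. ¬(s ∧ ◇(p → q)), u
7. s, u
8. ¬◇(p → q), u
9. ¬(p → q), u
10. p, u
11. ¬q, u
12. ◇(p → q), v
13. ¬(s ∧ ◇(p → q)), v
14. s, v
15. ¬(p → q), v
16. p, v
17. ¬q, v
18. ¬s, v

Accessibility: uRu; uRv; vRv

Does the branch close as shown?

Both s and ¬s appear at v.

Closed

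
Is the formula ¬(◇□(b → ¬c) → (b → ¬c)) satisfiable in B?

1. ¬(◇□(b → ¬c) → (b → ¬c)), 0
2. ◇□(b → ¬c), 0
3. ¬(b → ¬c), 0
4. b, 0
5. c, 0
6. □(b → ¬c), 1
7. b → ¬c, 0
8. b → ¬c, 1
9. ¬c, 0
Accessibility: 0R0, 0R1, 1R0, 1R1
Branch closes: c and ¬c both at 0.
Every branch closes; the branch above is one of them.

Unsatisfiable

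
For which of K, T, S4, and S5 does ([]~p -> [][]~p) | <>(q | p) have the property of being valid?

S4, S5

T-tableau for the negation ~(([]~p -> [][]~p) | <>(q | p)):
1. ~(([]~p -> [][]~p) | <>(q | p)), w0
2. ~([]~p -> [][]~p), w0
3. ~<>(q | p), w0
4. []~p, w0
5. ~[][]~p, w0
6. ~(q | p), w0
7. ~q, w0
8. ~p, w0
9. ~[]~p, w1
10. ~(q | p), w1
11. ~q, w1
12. ~p, w1
13. p, w2
Accessibility: w0Rw0, w0Rw1, w1Rw1, w1Rw2, w2Rw2
Complete open branch: countermodel on a T-frame, so not valid in T, nor in K (the same frame is also a K-frame).
S4-tableau for the negation ~(([]~p -> [][]~p) | <>(q | p)):
1. ~(([]~p -> [][]~p) | <>(q | p)), w0
2. ~([]~p -> [][]~p), w0
3. ~<>(q | p), w0
4. []~p, w0
5. ~[][]~p, w0
6. ~(q | p), w0
7. ~q, w0
8. ~p, w0
9. ~[]~p, w1
10. ~(q | p), w1
11. ~q, w1
12. ~p, w1
13. p, w2
14. ~(q | p), w2
15. ~q, w2
16. ~p, w2
Accessibility: w0Rw0, w0Rw1, w0Rw2, w1Rw1, w1Rw2, w2Rw2
Branch closes: p and ~p both at w2.
Every branch closes (one shown): valid in S4, hence also in S5 (every theorem of S4 is a theorem of S5).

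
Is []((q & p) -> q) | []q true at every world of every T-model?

Tableau for the negation ~([]((q & p) -> q) | []q):
1. ~([]((q & p) -> q) | []q), 0
2. ~[]((q & p) -> q), 0
3. ~[]q, 0
4. ~((q & p) -> q), 1
5. q & p, 1
6. ~q, 1
7. q, 1
8. p, 1
Accessibility: 0R0, 0R1, 1R1
Branch closes: q and ~q both at 1.
Every branch of the negation's tableau closes; the branch above is one of them.

Valid in T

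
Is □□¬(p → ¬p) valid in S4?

Not valid

Tableau for the negation ¬□□¬(p → ¬p):
1. ¬□□¬(p → ¬p), w0
2. ¬□¬(p → ¬p), w1   [¬□-rule on 1: fresh world w1, w0Rw1]
3. p → ¬p, w2   [¬□-rule on 2: fresh world w2, w1Rw2]
4. ¬p, w2   [→-rule on 3 (branches; this branch)]
Accessibility: w0Rw0, w0Rw1, w0Rw2, w1Rw1, w1Rw2, w2Rw2
The negation has an open branch (countermodel exists).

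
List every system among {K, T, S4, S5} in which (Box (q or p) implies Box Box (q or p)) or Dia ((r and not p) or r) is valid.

S4, S5

S4-tableau for the negation not ((Box (q or p) implies Box Box (q or p)) or Dia ((r and not p) or r)):
1. not ((Box (q or p) implies Box Box (q or p)) or Dia ((r and not p) or r)), 0
2. not (Box (q or p) implies Box Box (q or p)), 0
3. not Dia ((r and not p) or r), 0
4. Box (q or p), 0
5. not Box Box (q or p), 0
6. not ((r and not p) or r), 0
7. not (r and not p), 0
8. not r, 0
9. q or p, 0
10. p, 0
11. not Box (q or p), 1
12. not ((r and not p) or r), 1
13. not (r and not p), 1
14. not r, 1
15. q or p, 1
16. p, 1
17. not (q or p), 2
18. not q, 2
19. not p, 2
20. not ((r and not p) or r), 2
21. not (r and not p), 2
22. not r, 2
23. q or p, 2
24. p, 2
Accessibility: 0R0, 0R1, 0R2, 1R1, 1R2, 2R2
Branch closes: p and not p both at 2.
Every branch closes (one shown): valid in S4, hence also in S5 (every theorem of S4 is a theorem of S5).
T-tableau for the negation not ((Box (q or p) implies Box Box (q or p)) or Dia ((r and not p) or r)):
1. not ((Box (q or p) implies Box Box (q or p)) or Dia ((r and not p) or r)), 0
2. not (Box (q or p) implies Box Box (q or p)), 0
3. not Dia ((r and not p) or r), 0
4. Box (q or p), 0
5. not Box Box (q or p), 0
6. not ((r and not p) or r), 0
7. not (r and not p), 0
8. not r, 0
9. q or p, 0
10. p, 0
11. not Box (q or p), 1
12. not ((r and not p) or r), 1
13. not (r and not p), 1
14. not r, 1
15. q or p, 1
16. p, 1
17. not (q or p), 2
18. not q, 2
19. not p, 2
Accessibility: 0R0, 0R1, 1R1, 1R2, 2R2
Complete open branch: countermodel on a T-frame, so not valid in T, nor in K (the same frame is also a K-frame).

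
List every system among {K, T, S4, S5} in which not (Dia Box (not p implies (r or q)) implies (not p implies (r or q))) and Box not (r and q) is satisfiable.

K, T, S4

S5-tableau for the formula:
1. not (Dia Box (not p implies (r or q)) implies (not p implies (r or q))) and Box not (r and q), 0
2. not (Dia Box (not p implies (r or q)) implies (not p implies (r or q))), 0   [and-rule on 1]
3. Box not (r and q), 0   [and-rule on 1]
4. Dia Box (not p implies (r or q)), 0   [neg-implies-rule on 2]
5. not (not p implies (r or q)), 0   [neg-implies-rule on 2]
6. not p, 0   [neg-implies-rule on 5]
7. not (r or q), 0   [neg-implies-rule on 5]
8. not r, 0   [neg-or-rule on 7]
9. not q, 0   [neg-or-rule on 7]
10. not (r and q), 0   [Box-rule on 3 via 0R0]
11. Box (not p implies (r or q)), 1   [Dia-rule on 4: fresh world 1, 0R1]
12. not (r and q), 1   [Box-rule on 3 via 0R1]
13. not p implies (r or q), 0   [Box-rule on 11 via 1R0]
14. not p implies (r or q), 1   [Box-rule on 11 via 1R1]
15. not q, 1   [neg-and-rule on 12 (branches; this branch)]
16. r or q, 0   [implies-rule on 13 (branches; this branch)]
17. r or q, 1   [implies-rule on 14 (branches; this branch)]
18. q, 0   [or-rule on 16 (branches; this branch)]
Accessibility: 0R0, 0R1, 1R0, 1R1
Branch closes: q and not q both at 0.
Every branch closes (one shown): unsatisfiable in S5.
S4-tableau for the formula:
1. not (Dia Box (not p implies (r or q)) implies (not p implies (r or q))) and Box not (r and q), 0
2. not (Dia Box (not p implies (r or q)) implies (not p implies (r or q))), 0   [and-rule on 1]
3. Box not (r and q), 0   [and-rule on 1]
4. Dia Box (not p implies (r or q)), 0   [neg-implies-rule on 2]
5. not (not p implies (r or q)), 0   [neg-implies-rule on 2]
6. not p, 0   [neg-implies-rule on 5]
7. not (r or q), 0   [neg-implies-rule on 5]
8. not r, 0   [neg-or-rule on 7]
9. not q, 0   [neg-or-rule on 7]
10. not (r and q), 0   [Box-rule on 3 via 0R0]
11. Box (not p implies (r or q)), 1   [Dia-rule on 4: fresh world 1, 0R1]
12. not (r and q), 1   [Box-rule on 3 via 0R1]
13. not p implies (r or q), 1   [Box-rule on 11 via 1R1]
14. not q, 1   [neg-and-rule on 12 (branches; this branch)]
15. r or q, 1   [implies-rule on 13 (branches; this branch)]
16. r, 1   [or-rule on 15 (branches; this branch)]
Accessibility: 0R0, 0R1, 1R1
Complete open branch: satisfiable in S4, hence also in K, T (this S4-model is also a K-model and a T-model).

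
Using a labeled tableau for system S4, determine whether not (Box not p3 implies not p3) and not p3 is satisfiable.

1. not (Box not p3 implies not p3) and not p3, 0
2. not (Box not p3 implies not p3), 0
3. not p3, 0
4. Box not p3, 0
5. p3, 0
Accessibility: 0R0
Branch closes: p3 and not p3 both at 0.
Every branch closes; the branch above is one of them.

Unsatisfiable (every branch closes)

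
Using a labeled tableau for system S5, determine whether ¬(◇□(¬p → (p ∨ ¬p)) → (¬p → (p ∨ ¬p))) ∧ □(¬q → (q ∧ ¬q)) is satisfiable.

1. ¬(◇□(¬p → (p ∨ ¬p)) → (¬p → (p ∨ ¬p))) ∧ □(¬q → (q ∧ ¬q)), u
2. ¬(◇□(¬p → (p ∨ ¬p)) → (¬p → (p ∨ ¬p))), u
3. □(¬q → (q ∧ ¬q)), u
4. ◇□(¬p → (p ∨ ¬p)), u
5. ¬(¬p → (p ∨ ¬p)), u
6. ¬p, u
7. ¬(p ∨ ¬p), u
8. p, u
Accessibility: uRu
Branch closes: p and ¬p both at u.
Every branch closes; the branch above is one of them.

No, unsatisfiable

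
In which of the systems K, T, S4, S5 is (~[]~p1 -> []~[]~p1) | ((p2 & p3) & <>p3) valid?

S4-tableau for the negation ~((~[]~p1 -> []~[]~p1) | ((p2 & p3) & <>p3)):
1. ~((~[]~p1 -> []~[]~p1) | ((p2 & p3) & <>p3)), w0
2. ~(~[]~p1 -> []~[]~p1), w0
3. ~((p2 & p3) & <>p3), w0
4. ~[]~p1, w0
5. ~[]~[]~p1, w0
6. ~<>p3, w0
7. ~p3, w0
8. p1, w1
9. ~p3, w1
10. []~p1, w2
11. ~p3, w2
12. ~p1, w2
Accessibility: w0Rw0, w0Rw1, w0Rw2, w1Rw1, w2Rw2
Complete open branch: countermodel on an S4-frame, so not valid in S4, nor in K, T (the same frame is also a K-frame and a T-frame).
S5-tableau for the negation ~((~[]~p1 -> []~[]~p1) | ((p2 & p3) & <>p3)):
1. ~((~[]~p1 -> []~[]~p1) | ((p2 & p3) & <>p3)), w0
2. ~(~[]~p1 -> []~[]~p1), w0
3. ~((p2 & p3) & <>p3), w0
4. ~[]~p1, w0
5. ~[]~[]~p1, w0
6. ~<>p3, w0
7. ~p3, w0
8. p1, w1
9. ~p3, w1
10. []~p1, w2
11. ~p3, w2
12. ~p1, w0
13. ~p1, w1
Accessibility: w0Rw0, w0Rw1, w0Rw2, w1Rw0, w1Rw1, w1Rw2, w2Rw0, w2Rw1, w2Rw2
Branch closes: p1 and ~p1 both at w1.
Every branch closes (one shown): valid in S5.

S5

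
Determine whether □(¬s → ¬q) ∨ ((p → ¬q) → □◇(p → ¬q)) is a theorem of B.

Tableau for the negation ¬(□(¬s → ¬q) ∨ ((p → ¬q) → □◇(p → ¬q))):
1. ¬(□(¬s → ¬q) ∨ ((p → ¬q) → □◇(p → ¬q))), w0
2. ¬□(¬s → ¬q), w0
3. ¬((p → ¬q) → □◇(p → ¬q)), w0
4. p → ¬q, w0
5. ¬□◇(p → ¬q), w0
6. ¬q, w0
7. ¬(¬s → ¬q), w1
8. ¬s, w1
9. q, w1
10. ¬◇(p → ¬q), w2
11. ¬(p → ¬q), w0
12. p, w0
13. q, w0
Accessibility: w0Rw0, w0Rw1, w0Rw2, w1Rw0, w1Rw1, w2Rw0, w2Rw2
Branch closes: q and ¬q both at w0.
Every branch of the negation's tableau closes; the branch above is one of them.

Valid in B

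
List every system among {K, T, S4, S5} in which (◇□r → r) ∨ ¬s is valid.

S5

S4-tableau for the negation ¬((◇□r → r) ∨ ¬s):
1. ¬((◇□r → r) ∨ ¬s), 0
2. ¬(◇□r → r), 0
3. s, 0
4. ◇□r, 0
5. ¬r, 0
6. □r, 1
7. r, 1
Accessibility: 0R0, 0R1, 1R1
Complete open branch: countermodel on an S4-frame, so not valid in S4, nor in K, T (the same frame is also a K-frame and a T-frame).
S5-tableau for the negation ¬((◇□r → r) ∨ ¬s):
1. ¬((◇□r → r) ∨ ¬s), 0
2. ¬(◇□r → r), 0
3. s, 0
4. ◇□r, 0
5. ¬r, 0
6. □r, 1
7. r, 0
Accessibility: 0R0, 0R1, 1R0, 1R1
Branch closes: r and ¬r both at 0.
Every branch closes (one shown): valid in S5.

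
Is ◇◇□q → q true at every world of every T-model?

No, not valid

Tableau for the negation ¬(◇◇□q → q):
1. ¬(◇◇□q → q), u
2. ◇◇□q, u
3. ¬q, u
4. ◇□q, v
5. □q, w
6. q, w
Accessibility: uRu, uRv, vRv, vRw, wRw
The negation has an open branch (countermodel exists).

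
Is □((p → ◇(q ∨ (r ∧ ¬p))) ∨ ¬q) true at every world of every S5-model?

Yes, valid

Tableau for the negation ¬□((p → ◇(q ∨ (r ∧ ¬p))) ∨ ¬q):
1. ¬□((p → ◇(q ∨ (r ∧ ¬p))) ∨ ¬q), u
2. ¬((p → ◇(q ∨ (r ∧ ¬p))) ∨ ¬q), v
3. ¬(p → ◇(q ∨ (r ∧ ¬p))), v
4. q, v
5. p, v
6. ¬◇(q ∨ (r ∧ ¬p)), v
7. ¬(q ∨ (r ∧ ¬p)), u
8. ¬q, u
9. ¬(r ∧ ¬p), u
10. ¬(q ∨ (r ∧ ¬p)), v
11. ¬q, v
12. ¬(r ∧ ¬p), v
Accessibility: uRu, uRv, vRu, vRv
Branch closes: q and ¬q both at v.
All branches of the negation close; one closing branch shown above.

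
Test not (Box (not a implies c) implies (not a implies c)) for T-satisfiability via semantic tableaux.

1. not (Box (not a implies c) implies (not a implies c)), w0
2. Box (not a implies c), w0   [neg-implies-rule on 1]
3. not (not a implies c), w0   [neg-implies-rule on 1]
4. not a, w0   [neg-implies-rule on 3]
5. not c, w0   [neg-implies-rule on 3]
6. not a implies c, w0   [Box-rule on 2 via w0Rw0]
7. c, w0   [implies-rule on 6 (branches; this branch)]
Accessibility: w0Rw0
Branch closes: c and not c both at w0.
All branches of the tableau close; one closing branch shown above.

Unsatisfiable (every branch closes)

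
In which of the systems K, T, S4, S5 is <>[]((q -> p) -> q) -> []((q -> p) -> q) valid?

S5

S4-tableau for the negation ~(<>[]((q -> p) -> q) -> []((q -> p) -> q)):
1. ~(<>[]((q -> p) -> q) -> []((q -> p) -> q)), u
2. <>[]((q -> p) -> q), u
3. ~[]((q -> p) -> q), u
4. []((q -> p) -> q), v
5. (q -> p) -> q, v
6. q, v
7. ~((q -> p) -> q), w
8. q -> p, w
9. ~q, w
10. p, w
Accessibility: uRu, uRv, uRw, vRv, wRw
Complete open branch: countermodel on an S4-frame, so not valid in S4, nor in K, T (the same frame is also a K-frame and a T-frame).
S5-tableau for the negation ~(<>[]((q -> p) -> q) -> []((q -> p) -> q)):
1. ~(<>[]((q -> p) -> q) -> []((q -> p) -> q)), u
2. <>[]((q -> p) -> q), u
3. ~[]((q -> p) -> q), u
4. []((q -> p) -> q), v
5. (q -> p) -> q, u
6. (q -> p) -> q, v
7. ~(q -> p), u
8. q, u
9. ~p, u
10. ~(q -> p), v
11. q, v
12. ~p, v
13. ~((q -> p) -> q), w
14. q -> p, w
15. ~q, w
16. (q -> p) -> q, w
17. p, w
18. ~(q -> p), w
19. q, w
20. ~p, w
Accessibility: uRu, uRv, uRw, vRu, vRv, vRw, wRu, wRv, wRw
Branch closes: q and ~q both at w.
Every branch closes (one shown): valid in S5.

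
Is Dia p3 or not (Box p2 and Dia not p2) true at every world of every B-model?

Tableau for the negation not (Dia p3 or not (Box p2 and Dia not p2)):
1. not (Dia p3 or not (Box p2 and Dia not p2)), 0
2. not Dia p3, 0
3. Box p2 and Dia not p2, 0
4. Box p2, 0
5. Dia not p2, 0
6. not p3, 0
7. p2, 0
8. not p2, 1
9. not p3, 1
10. p2, 1
Accessibility: 0R0, 0R1, 1R0, 1R1
Branch closes: p2 and not p2 both at 1.
Every branch of the negation's tableau closes; the branch above is one of them.

Valid in B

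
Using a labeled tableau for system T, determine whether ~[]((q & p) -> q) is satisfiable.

1. ~[]((q & p) -> q), w0
2. ~((q & p) -> q), w1
3. q & p, w1
4. ~q, w1
5. q, w1
6. p, w1
Accessibility: w0Rw0, w0Rw1, w1Rw1
Branch closes: q and ~q both at w1.
All branches of the tableau close; one closing branch shown above.

Unsatisfiable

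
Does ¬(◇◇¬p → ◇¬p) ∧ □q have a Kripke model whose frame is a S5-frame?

1. ¬(◇◇¬p → ◇¬p) ∧ □q, u
2. ¬(◇◇¬p → ◇¬p), u
3. □q, u
4. ◇◇¬p, u
5. ¬◇¬p, u
6. q, u
7. p, u
8. ◇¬p, v
9. q, v
10. p, v
11. ¬p, w
12. q, w
13. p, w
Accessibility: uRu, uRv, uRw, vRu, vRv, vRw, wRu, wRv, wRw
Branch closes: p and ¬p both at w.
All branches of the tableau close; one closing branch shown above.

No, unsatisfiable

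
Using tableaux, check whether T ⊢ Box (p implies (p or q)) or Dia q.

Valid

Tableau for the negation not (Box (p implies (p or q)) or Dia q):
1. not (Box (p implies (p or q)) or Dia q), w0
2. not Box (p implies (p or q)), w0   [neg-or-rule on 1]
3. not Dia q, w0   [neg-or-rule on 1]
4. not q, w0   [neg-Dia-rule on 3 via w0Rw0]
5. not (p implies (p or q)), w1   [neg-Box-rule on 2: fresh world w1, w0Rw1]
6. p, w1   [neg-implies-rule on 5]
7. not (p or q), w1   [neg-implies-rule on 5]
8. not p, w1   [neg-or-rule on 7]
9. not q, w1   [neg-or-rule on 7]
Accessibility: w0Rw0, w0Rw1, w1Rw1
Branch closes: p and not p both at w1.
All branches of the negation close; one closing branch shown above.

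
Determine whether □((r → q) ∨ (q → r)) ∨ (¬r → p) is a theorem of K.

Tableau for the negation ¬(□((r → q) ∨ (q → r)) ∨ (¬r → p)):
1. ¬(□((r → q) ∨ (q → r)) ∨ (¬r → p)), 0
2. ¬□((r → q) ∨ (q → r)), 0
3. ¬(¬r → p), 0
4. ¬r, 0
5. ¬p, 0
6. ¬((r → q) ∨ (q → r)), 1
7. ¬(r → q), 1
8. ¬(q → r), 1
9. r, 1
10. ¬q, 1
11. q, 1
12. ¬r, 1
Accessibility: 0R1
Branch closes: q and ¬q both at 1.
Every branch of the negation's tableau closes; the branch above is one of them.

Valid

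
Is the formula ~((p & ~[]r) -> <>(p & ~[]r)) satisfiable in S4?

1. ~((p & ~[]r) -> <>(p & ~[]r)), w0
2. p & ~[]r, w0   [~->-rule on 1]
3. ~<>(p & ~[]r), w0   [~->-rule on 1]
4. p, w0   [&-rule on 2]
5. ~[]r, w0   [&-rule on 2]
6. ~(p & ~[]r), w0   [~<>-rule on 3 via w0Rw0]
7. []r, w0   [~&-rule on 6 (branches; this branch)]
8. r, w0   [[]-rule on 7 via w0Rw0]
9. ~r, w1   [~[]-rule on 5: fresh world w1, w0Rw1]
10. ~(p & ~[]r), w1   [~<>-rule on 3 via w0Rw1]
11. r, w1   [[]-rule on 7 via w0Rw1]
Accessibility: w0Rw0, w0Rw1, w1Rw1
Branch closes: r and ~r both at w1.
(One branch shown.) All branches close.

No, unsatisfiable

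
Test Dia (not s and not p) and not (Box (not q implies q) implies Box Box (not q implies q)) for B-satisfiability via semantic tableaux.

1. Dia (not s and not p) and not (Box (not q implies q) implies Box Box (not q implies q)), u
2. Dia (not s and not p), u
3. not (Box (not q implies q) implies Box Box (not q implies q)), u
4. Box (not q implies q), u
5. not Box Box (not q implies q), u
6. not q implies q, u
7. q, u
8. not s and not p, v
9. not s, v
10. not p, v
11. not q implies q, v
12. q, v
13. not Box (not q implies q), w
14. not q implies q, w
15. q, w
16. not (not q implies q), x
17. not q, x
Accessibility: uRu, uRv, uRw, vRu, vRv, wRu, wRw, wRx, xRw, xRx

Satisfiable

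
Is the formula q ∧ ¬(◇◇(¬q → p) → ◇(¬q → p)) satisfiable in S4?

1. q ∧ ¬(◇◇(¬q → p) → ◇(¬q → p)), u
2. q, u
3. ¬(◇◇(¬q → p) → ◇(¬q → p)), u
4. ◇◇(¬q → p), u
5. ¬◇(¬q → p), u
6. ¬(¬q → p), u
7. ¬q, u
8. ¬p, u
Accessibility: uRu
Branch closes: q and ¬q both at u.
All branches of the tableau close; one closing branch shown above.

Unsatisfiable (every branch closes)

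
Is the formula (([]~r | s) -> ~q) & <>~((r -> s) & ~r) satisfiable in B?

1. (([]~r | s) -> ~q) & <>~((r -> s) & ~r), 0
2. ([]~r | s) -> ~q, 0   [&-rule on 1]
3. <>~((r -> s) & ~r), 0   [&-rule on 1]
4. ~q, 0   [->-rule on 2 (branches; this branch)]
5. ~((r -> s) & ~r), 1   [<>-rule on 3: fresh world 1, 0R1]
6. r, 1   [~&-rule on 5 (branches; this branch)]
Accessibility: 0R0, 0R1, 1R0, 1R1

Satisfiable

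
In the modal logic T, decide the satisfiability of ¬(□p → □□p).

Satisfiable

1. ¬(□p → □□p), u
2. □p, u   [¬→-rule on 1]
3. ¬□□p, u   [¬→-rule on 1]
4. p, u   [□-rule on 2 via uRu]
5. ¬□p, v   [¬□-rule on 3: fresh world v, uRv]
6. p, v   [□-rule on 2 via uRv]
7. ¬p, w   [¬□-rule on 5: fresh world w, vRw]
Accessibility: uRu, uRv, vRv, vRw, wRw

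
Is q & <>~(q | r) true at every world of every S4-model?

Tableau for the negation ~(q & <>~(q | r)):
1. ~(q & <>~(q | r)), w0
2. ~<>~(q | r), w0
3. q | r, w0
4. r, w0
Accessibility: w0Rw0
The negation has an open branch (countermodel exists).

Not valid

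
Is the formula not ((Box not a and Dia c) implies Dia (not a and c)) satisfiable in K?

1. not ((Box not a and Dia c) implies Dia (not a and c)), w0
2. Box not a and Dia c, w0
3. not Dia (not a and c), w0
4. Box not a, w0
5. Dia c, w0
6. c, w1
7. not (not a and c), w1
8. not a, w1
9. not c, w1
Accessibility: w0Rw1
Branch closes: c and not c both at w1.
(One branch shown.) All branches close.

Unsatisfiable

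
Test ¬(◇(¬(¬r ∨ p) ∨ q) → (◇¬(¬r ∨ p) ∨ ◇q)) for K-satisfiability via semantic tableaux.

Unsatisfiable

1. ¬(◇(¬(¬r ∨ p) ∨ q) → (◇¬(¬r ∨ p) ∨ ◇q)), 0
2. ◇(¬(¬r ∨ p) ∨ q), 0
3. ¬(◇¬(¬r ∨ p) ∨ ◇q), 0
4. ¬◇¬(¬r ∨ p), 0
5. ¬◇q, 0
6. ¬(¬r ∨ p) ∨ q, 1
7. ¬r ∨ p, 1
8. ¬q, 1
9. ¬(¬r ∨ p), 1
10. r, 1
11. ¬p, 1
12. p, 1
Accessibility: 0R1
Branch closes: p and ¬p both at 1.
All branches of the tableau close; one closing branch shown above.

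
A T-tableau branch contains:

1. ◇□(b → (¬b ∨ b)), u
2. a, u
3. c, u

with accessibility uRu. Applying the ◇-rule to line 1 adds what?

a fresh world v with uRv, and □(b → (¬b ∨ b)) at v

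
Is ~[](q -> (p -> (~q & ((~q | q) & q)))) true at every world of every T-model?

Tableau for the negation [](q -> (p -> (~q & ((~q | q) & q)))):
1. [](q -> (p -> (~q & ((~q | q) & q)))), w0
2. q -> (p -> (~q & ((~q | q) & q))), w0
3. p -> (~q & ((~q | q) & q)), w0
4. ~p, w0
Accessibility: w0Rw0
The negation has an open branch (countermodel exists).

Not valid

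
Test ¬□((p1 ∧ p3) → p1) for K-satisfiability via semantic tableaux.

1. ¬□((p1 ∧ p3) → p1), w0
2. ¬((p1 ∧ p3) → p1), w1   [¬□-rule on 1: fresh world w1, w0Rw1]
3. p1 ∧ p3, w1   [¬→-rule on 2]
4. ¬p1, w1   [¬→-rule on 2]
5. p1, w1   [∧-rule on 3]
6. p3, w1   [∧-rule on 3]
Accessibility: w0Rw1
Branch closes: p1 and ¬p1 both at w1.
Every branch closes; the branch above is one of them.

No, unsatisfiable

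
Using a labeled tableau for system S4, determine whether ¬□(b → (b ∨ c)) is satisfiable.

1. ¬□(b → (b ∨ c)), 0
2. ¬(b → (b ∨ c)), 1
3. b, 1
4. ¬(b ∨ c), 1
5. ¬b, 1
6. ¬c, 1
Accessibility: 0R0, 0R1, 1R1
Branch closes: b and ¬b both at 1.
Every branch closes; the branch above is one of them.

No, unsatisfiable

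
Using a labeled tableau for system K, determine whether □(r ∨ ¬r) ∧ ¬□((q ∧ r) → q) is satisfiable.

1. □(r ∨ ¬r) ∧ ¬□((q ∧ r) → q), u
2. □(r ∨ ¬r), u
3. ¬□((q ∧ r) → q), u
4. ¬((q ∧ r) → q), v
5. q ∧ r, v
6. ¬q, v
7. q, v
8. r, v
Accessibility: uRv
Branch closes: q and ¬q both at v.
(One branch shown.) All branches close.

No, unsatisfiable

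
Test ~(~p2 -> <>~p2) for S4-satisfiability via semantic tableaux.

Unsatisfiable (every branch closes)

1. ~(~p2 -> <>~p2), u
2. ~p2, u
3. ~<>~p2, u
4. p2, u
Accessibility: uRu
Branch closes: p2 and ~p2 both at u.
(One branch shown.) All branches close.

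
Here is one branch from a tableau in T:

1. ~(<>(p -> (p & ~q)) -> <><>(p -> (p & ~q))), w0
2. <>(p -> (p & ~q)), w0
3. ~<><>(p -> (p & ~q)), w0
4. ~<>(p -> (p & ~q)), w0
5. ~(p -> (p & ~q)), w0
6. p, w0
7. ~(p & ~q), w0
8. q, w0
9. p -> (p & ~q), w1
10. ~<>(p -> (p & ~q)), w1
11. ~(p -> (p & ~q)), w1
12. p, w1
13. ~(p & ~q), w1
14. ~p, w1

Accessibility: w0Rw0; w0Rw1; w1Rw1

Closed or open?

Yes, closed

Both p and ~p appear at w1.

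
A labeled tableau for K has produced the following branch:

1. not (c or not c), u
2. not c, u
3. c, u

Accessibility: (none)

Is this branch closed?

Yes, closed

Both c and not c appear at u.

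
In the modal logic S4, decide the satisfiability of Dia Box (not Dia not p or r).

Yes, satisfiable

1. Dia Box (not Dia not p or r), 0
2. Box (not Dia not p or r), 1
3. not Dia not p or r, 1
4. r, 1
Accessibility: 0R0, 0R1, 1R1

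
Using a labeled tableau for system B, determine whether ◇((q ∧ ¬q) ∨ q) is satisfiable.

Yes, satisfiable

1. ◇((q ∧ ¬q) ∨ q), u
2. (q ∧ ¬q) ∨ q, v
3. q, v
Accessibility: uRu, uRv, vRu, vRv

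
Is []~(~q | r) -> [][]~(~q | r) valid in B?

No, not valid

Tableau for the negation ~([]~(~q | r) -> [][]~(~q | r)):
1. ~([]~(~q | r) -> [][]~(~q | r)), w0
2. []~(~q | r), w0
3. ~[][]~(~q | r), w0
4. ~(~q | r), w0
5. q, w0
6. ~r, w0
7. ~[]~(~q | r), w1
8. ~(~q | r), w1
9. q, w1
10. ~r, w1
11. ~q | r, w2
12. r, w2
Accessibility: w0Rw0, w0Rw1, w1Rw0, w1Rw1, w1Rw2, w2Rw1, w2Rw2
The negation has an open branch (countermodel exists).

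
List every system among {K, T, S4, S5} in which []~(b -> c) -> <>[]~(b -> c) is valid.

T, S4, S5

T-tableau for the negation ~([]~(b -> c) -> <>[]~(b -> c)):
1. ~([]~(b -> c) -> <>[]~(b -> c)), u
2. []~(b -> c), u   [~->-rule on 1]
3. ~<>[]~(b -> c), u   [~->-rule on 1]
4. ~(b -> c), u   [[]-rule on 2 via uRu]
5. b, u   [~->-rule on 4]
6. ~c, u   [~->-rule on 4]
7. ~[]~(b -> c), u   [~<>-rule on 3 via uRu]
8. b -> c, v   [~[]-rule on 7: fresh world v, uRv]
9. ~(b -> c), v   [[]-rule on 2 via uRv]
10. b, v   [~->-rule on 9]
11. ~c, v   [~->-rule on 9]
12. ~[]~(b -> c), v   [~<>-rule on 3 via uRv]
13. c, v   [->-rule on 8 (branches; this branch)]
Accessibility: uRu, uRv, vRv
Branch closes: c and ~c both at v.
Every branch closes (one shown): valid in T, hence also in S4, S5 (every theorem of T is a theorem of S4 and S5).
K-tableau for the negation ~([]~(b -> c) -> <>[]~(b -> c)):
1. ~([]~(b -> c) -> <>[]~(b -> c)), u
2. []~(b -> c), u   [~->-rule on 1]
3. ~<>[]~(b -> c), u   [~->-rule on 1]
Complete open branch: countermodel on a K-frame, so not valid in K.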